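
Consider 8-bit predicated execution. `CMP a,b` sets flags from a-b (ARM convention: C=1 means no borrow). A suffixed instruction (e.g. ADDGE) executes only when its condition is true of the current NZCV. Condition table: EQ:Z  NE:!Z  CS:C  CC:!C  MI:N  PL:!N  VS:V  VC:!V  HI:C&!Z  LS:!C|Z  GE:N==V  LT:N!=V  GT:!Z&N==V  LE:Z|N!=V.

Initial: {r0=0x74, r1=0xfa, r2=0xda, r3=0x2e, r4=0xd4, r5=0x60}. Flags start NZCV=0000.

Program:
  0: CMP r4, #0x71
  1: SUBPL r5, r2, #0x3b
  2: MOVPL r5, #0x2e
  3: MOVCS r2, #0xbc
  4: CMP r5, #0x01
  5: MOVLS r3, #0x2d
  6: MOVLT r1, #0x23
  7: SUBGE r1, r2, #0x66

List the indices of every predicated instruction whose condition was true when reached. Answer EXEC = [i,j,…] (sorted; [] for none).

EXEC = [1,2,3,7]

[0] flags=0011 → (cmp)
[1] flags=0011 PL?T → r5=0x9f
[2] flags=0011 PL?T → r5=0x2e
[3] flags=0011 CS?T → r2=0xbc
[4] flags=0010 → (cmp)
[5] flags=0010 LS?F → skip
[6] flags=0010 LT?F → skip
[7] flags=0010 GE?T → r1=0x56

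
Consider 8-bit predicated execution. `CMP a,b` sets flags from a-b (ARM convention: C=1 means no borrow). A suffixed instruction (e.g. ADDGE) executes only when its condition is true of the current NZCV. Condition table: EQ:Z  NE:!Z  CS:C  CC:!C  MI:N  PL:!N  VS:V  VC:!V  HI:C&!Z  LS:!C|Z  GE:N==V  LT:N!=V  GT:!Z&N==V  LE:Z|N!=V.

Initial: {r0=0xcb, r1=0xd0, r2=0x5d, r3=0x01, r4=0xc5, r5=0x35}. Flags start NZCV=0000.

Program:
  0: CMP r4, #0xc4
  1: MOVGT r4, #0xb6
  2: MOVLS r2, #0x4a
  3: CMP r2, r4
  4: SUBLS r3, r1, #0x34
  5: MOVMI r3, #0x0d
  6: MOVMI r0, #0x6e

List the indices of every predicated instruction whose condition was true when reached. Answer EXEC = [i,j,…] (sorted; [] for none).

0: ✓ CMP  NZCV=0010
1: ✓ MOVGT  r4←0xb6
2: · MOVLS
3: ✓ CMP  NZCV=1001
4: ✓ SUBLS  r3←0x9c
5: ✓ MOVMI  r3←0x0d
6: ✓ MOVMI  r0←0x6e

EXEC = [1,4,5,6]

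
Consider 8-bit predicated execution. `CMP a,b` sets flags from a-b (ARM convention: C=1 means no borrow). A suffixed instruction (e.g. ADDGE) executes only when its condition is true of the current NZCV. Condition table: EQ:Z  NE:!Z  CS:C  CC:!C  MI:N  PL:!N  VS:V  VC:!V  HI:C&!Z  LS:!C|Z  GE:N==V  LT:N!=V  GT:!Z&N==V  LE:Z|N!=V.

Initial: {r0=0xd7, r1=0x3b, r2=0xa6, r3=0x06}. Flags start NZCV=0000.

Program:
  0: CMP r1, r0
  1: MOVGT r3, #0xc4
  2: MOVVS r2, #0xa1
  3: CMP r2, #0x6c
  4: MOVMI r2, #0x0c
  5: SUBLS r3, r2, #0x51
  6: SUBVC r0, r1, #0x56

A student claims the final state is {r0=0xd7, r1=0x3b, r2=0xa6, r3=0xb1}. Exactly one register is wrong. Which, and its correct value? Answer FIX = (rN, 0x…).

[0] flags=0000 → (cmp)
[1] flags=0000 GT?T → r3=0xc4
[2] flags=0000 VS?F → skip
[3] flags=0011 → (cmp)
[4] flags=0011 MI?F → skip
[5] flags=0011 LS?F → skip
[6] flags=0011 VC?F → skip

FIX = (r3, 0xc4)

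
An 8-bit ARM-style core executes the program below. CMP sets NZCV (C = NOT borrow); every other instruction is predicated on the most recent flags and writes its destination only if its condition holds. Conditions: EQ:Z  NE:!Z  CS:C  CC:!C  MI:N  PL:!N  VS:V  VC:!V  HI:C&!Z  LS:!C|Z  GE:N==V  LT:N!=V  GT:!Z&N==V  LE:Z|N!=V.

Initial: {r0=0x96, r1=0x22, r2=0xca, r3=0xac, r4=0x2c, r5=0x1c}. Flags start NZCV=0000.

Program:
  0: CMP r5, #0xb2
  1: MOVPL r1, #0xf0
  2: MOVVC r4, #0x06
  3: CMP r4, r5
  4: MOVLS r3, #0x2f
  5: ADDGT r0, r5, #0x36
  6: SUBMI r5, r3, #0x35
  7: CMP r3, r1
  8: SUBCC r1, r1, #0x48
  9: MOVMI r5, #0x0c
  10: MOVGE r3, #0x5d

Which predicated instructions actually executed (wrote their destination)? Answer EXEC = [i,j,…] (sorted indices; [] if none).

0: ✓ CMP  NZCV=0000
1: ✓ MOVPL  r1←0xf0
2: ✓ MOVVC  r4←0x06
3: ✓ CMP  NZCV=1000
4: ✓ MOVLS  r3←0x2f
5: · ADDGT
6: ✓ SUBMI  r5←0xfa
7: ✓ CMP  NZCV=0000
8: ✓ SUBCC  r1←0xa8
9: · MOVMI
10: ✓ MOVGE  r3←0x5d

EXEC = [1,2,4,6,8,10]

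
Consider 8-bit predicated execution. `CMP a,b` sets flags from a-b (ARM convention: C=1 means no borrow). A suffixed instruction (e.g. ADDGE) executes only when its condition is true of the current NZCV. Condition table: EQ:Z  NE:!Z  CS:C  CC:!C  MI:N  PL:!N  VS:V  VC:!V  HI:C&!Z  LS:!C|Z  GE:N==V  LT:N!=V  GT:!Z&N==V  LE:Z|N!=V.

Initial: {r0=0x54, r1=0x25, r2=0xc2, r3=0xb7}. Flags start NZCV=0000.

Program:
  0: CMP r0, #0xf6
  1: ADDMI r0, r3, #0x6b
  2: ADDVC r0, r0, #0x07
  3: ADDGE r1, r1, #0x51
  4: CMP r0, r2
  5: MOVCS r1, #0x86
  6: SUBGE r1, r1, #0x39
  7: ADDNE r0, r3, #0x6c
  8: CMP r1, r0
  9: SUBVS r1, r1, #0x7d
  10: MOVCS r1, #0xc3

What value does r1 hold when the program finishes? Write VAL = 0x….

VAL = 0xc3

0: ✓ CMP  NZCV=0000
1: · ADDMI
2: ✓ ADDVC  r0←0x5b
3: ✓ ADDGE  r1←0x76
4: ✓ CMP  NZCV=1001
5: · MOVCS
6: ✓ SUBGE  r1←0x3d
7: ✓ ADDNE  r0←0x23
8: ✓ CMP  NZCV=0010
9: · SUBVS
10: ✓ MOVCS  r1←0xc3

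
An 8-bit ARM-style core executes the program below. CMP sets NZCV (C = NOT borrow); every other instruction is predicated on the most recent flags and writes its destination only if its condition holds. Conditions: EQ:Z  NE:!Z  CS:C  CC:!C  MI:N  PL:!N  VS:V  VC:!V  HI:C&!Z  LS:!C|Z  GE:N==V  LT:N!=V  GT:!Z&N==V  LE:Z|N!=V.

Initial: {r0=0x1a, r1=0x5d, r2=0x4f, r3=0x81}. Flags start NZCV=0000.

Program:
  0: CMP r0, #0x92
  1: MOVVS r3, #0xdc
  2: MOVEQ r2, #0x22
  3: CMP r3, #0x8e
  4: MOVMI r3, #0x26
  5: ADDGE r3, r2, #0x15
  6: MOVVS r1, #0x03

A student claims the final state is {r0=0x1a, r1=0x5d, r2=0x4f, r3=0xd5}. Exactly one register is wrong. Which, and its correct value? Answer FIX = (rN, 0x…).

FIX = (r3, 0x64)

0: ✓ CMP  NZCV=1001
1: ✓ MOVVS  r3←0xdc
2: · MOVEQ
3: ✓ CMP  NZCV=0010
4: · MOVMI
5: ✓ ADDGE  r3←0x64
6: · MOVVS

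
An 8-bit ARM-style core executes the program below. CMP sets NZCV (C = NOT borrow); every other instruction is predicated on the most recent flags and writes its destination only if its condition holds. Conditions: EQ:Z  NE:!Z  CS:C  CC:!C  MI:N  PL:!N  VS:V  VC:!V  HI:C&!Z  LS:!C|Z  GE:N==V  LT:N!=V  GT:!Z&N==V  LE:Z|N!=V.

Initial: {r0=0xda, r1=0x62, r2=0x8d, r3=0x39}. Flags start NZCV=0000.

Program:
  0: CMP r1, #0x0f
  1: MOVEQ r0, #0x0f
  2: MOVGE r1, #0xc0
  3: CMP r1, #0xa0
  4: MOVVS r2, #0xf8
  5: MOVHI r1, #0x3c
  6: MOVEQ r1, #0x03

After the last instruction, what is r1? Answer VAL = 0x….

[0] flags=0010 → (cmp)
[1] flags=0010 EQ?F → skip
[2] flags=0010 GE?T → r1=0xc0
[3] flags=0010 → (cmp)
[4] flags=0010 VS?F → skip
[5] flags=0010 HI?T → r1=0x3c
[6] flags=0010 EQ?F → skip

VAL = 0x3c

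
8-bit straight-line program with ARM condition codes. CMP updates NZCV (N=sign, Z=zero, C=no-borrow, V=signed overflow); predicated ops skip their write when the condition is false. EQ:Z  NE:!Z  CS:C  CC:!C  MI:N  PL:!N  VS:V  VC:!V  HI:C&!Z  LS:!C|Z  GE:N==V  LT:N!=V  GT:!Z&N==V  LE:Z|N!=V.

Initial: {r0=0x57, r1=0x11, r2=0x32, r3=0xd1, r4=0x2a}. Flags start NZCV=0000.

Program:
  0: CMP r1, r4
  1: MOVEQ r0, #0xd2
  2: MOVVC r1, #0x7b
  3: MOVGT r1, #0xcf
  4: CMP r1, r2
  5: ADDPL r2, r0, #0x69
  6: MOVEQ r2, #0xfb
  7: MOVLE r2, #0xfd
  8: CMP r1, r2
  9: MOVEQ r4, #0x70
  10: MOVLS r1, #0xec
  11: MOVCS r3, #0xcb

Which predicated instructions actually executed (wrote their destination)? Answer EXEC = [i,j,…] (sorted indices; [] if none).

EXEC = [2,5,10]

0: ✓ CMP  NZCV=1000
1: · MOVEQ
2: ✓ MOVVC  r1←0x7b
3: · MOVGT
4: ✓ CMP  NZCV=0010
5: ✓ ADDPL  r2←0xc0
6: · MOVEQ
7: · MOVLE
8: ✓ CMP  NZCV=1001
9: · MOVEQ
10: ✓ MOVLS  r1←0xec
11: · MOVCS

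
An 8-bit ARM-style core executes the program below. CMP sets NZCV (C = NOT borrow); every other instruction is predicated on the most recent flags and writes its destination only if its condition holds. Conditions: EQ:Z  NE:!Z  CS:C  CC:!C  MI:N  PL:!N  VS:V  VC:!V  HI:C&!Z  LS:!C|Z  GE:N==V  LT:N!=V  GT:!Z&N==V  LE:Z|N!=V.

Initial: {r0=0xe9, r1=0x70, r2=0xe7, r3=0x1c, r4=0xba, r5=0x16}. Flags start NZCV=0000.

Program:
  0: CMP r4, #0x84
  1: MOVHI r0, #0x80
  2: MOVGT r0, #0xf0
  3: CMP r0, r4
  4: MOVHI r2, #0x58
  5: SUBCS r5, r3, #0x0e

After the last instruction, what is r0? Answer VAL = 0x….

0: ✓ CMP  NZCV=0010
1: ✓ MOVHI  r0←0x80
2: ✓ MOVGT  r0←0xf0
3: ✓ CMP  NZCV=0010
4: ✓ MOVHI  r2←0x58
5: ✓ SUBCS  r5←0x0e

VAL = 0xf0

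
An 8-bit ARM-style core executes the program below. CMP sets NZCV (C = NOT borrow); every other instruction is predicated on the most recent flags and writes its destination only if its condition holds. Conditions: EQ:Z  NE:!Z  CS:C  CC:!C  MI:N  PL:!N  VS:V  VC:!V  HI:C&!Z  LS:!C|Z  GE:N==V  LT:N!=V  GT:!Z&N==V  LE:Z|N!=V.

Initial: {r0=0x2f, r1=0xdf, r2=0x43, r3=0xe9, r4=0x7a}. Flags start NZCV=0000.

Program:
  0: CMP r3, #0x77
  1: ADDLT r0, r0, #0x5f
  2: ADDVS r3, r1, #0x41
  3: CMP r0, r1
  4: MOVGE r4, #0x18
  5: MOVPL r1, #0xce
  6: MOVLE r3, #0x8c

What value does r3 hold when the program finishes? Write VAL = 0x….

VAL = 0x8c

0: ✓ CMP  NZCV=0011
1: ✓ ADDLT  r0←0x8e
2: ✓ ADDVS  r3←0x20
3: ✓ CMP  NZCV=1000
4: · MOVGE
5: · MOVPL
6: ✓ MOVLE  r3←0x8c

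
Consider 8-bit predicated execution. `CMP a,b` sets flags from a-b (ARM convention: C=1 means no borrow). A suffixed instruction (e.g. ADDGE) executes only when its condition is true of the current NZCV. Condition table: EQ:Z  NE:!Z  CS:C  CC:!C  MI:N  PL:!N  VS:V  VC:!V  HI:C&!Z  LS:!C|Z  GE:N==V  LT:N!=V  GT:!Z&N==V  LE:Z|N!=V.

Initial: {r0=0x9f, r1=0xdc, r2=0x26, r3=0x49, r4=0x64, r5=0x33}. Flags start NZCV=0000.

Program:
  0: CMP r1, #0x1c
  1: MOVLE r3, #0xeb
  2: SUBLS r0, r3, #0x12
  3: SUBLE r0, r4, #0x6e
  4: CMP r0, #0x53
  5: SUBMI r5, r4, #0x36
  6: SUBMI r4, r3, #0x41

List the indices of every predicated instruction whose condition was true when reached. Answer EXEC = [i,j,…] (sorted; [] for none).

EXEC = [1,3,5,6]

[0] flags=1010 → (cmp)
[1] flags=1010 LE?T → r3=0xeb
[2] flags=1010 LS?F → skip
[3] flags=1010 LE?T → r0=0xf6
[4] flags=1010 → (cmp)
[5] flags=1010 MI?T → r5=0x2e
[6] flags=1010 MI?T → r4=0xaa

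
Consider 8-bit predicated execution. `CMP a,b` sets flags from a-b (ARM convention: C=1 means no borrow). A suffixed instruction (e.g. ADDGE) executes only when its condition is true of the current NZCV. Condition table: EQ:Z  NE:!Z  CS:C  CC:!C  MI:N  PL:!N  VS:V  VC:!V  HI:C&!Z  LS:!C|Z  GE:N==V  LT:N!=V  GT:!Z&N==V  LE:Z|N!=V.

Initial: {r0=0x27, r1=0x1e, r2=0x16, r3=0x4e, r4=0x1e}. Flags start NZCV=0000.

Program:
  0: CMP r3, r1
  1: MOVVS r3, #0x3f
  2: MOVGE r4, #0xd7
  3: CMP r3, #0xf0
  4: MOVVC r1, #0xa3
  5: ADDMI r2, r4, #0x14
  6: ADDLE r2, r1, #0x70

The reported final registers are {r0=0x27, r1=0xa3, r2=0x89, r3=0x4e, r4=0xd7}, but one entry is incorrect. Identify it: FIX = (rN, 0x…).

[0] flags=0010 → (cmp)
[1] flags=0010 VS?F → skip
[2] flags=0010 GE?T → r4=0xd7
[3] flags=0000 → (cmp)
[4] flags=0000 VC?T → r1=0xa3
[5] flags=0000 MI?F → skip
[6] flags=0000 LE?F → skip

FIX = (r2, 0x16)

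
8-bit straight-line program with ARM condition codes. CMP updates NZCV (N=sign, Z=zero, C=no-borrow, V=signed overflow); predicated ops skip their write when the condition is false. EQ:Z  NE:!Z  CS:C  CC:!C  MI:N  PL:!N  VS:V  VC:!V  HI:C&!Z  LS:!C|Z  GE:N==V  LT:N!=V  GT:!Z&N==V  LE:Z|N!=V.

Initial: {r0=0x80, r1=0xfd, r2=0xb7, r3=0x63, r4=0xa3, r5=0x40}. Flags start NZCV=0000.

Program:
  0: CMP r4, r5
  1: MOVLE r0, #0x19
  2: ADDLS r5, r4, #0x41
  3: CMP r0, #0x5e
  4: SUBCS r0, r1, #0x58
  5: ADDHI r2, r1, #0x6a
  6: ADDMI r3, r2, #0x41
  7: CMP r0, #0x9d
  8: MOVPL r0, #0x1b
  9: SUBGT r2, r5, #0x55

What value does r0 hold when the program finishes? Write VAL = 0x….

VAL = 0x1b

0: ✓ CMP  NZCV=0011
1: ✓ MOVLE  r0←0x19
2: · ADDLS
3: ✓ CMP  NZCV=1000
4: · SUBCS
5: · ADDHI
6: ✓ ADDMI  r3←0xf8
7: ✓ CMP  NZCV=0000
8: ✓ MOVPL  r0←0x1b
9: ✓ SUBGT  r2←0xeb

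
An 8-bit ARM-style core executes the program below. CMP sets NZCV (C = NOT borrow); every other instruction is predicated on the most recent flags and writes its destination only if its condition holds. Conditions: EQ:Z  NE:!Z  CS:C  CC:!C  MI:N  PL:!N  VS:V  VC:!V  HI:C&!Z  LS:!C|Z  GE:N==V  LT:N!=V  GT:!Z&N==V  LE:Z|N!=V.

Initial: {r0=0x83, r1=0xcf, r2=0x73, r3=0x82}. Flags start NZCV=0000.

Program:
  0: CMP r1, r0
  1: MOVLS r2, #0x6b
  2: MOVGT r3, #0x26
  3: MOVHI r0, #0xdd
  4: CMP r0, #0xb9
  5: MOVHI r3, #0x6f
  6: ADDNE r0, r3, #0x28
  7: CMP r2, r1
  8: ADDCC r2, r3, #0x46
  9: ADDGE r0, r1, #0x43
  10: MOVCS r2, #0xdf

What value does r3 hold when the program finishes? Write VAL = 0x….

VAL = 0x6f

[0] flags=0010 → (cmp)
[1] flags=0010 LS?F → skip
[2] flags=0010 GT?T → r3=0x26
[3] flags=0010 HI?T → r0=0xdd
[4] flags=0010 → (cmp)
[5] flags=0010 HI?T → r3=0x6f
[6] flags=0010 NE?T → r0=0x97
[7] flags=1001 → (cmp)
[8] flags=1001 CC?T → r2=0xb5
[9] flags=1001 GE?T → r0=0x12
[10] flags=1001 CS?F → skip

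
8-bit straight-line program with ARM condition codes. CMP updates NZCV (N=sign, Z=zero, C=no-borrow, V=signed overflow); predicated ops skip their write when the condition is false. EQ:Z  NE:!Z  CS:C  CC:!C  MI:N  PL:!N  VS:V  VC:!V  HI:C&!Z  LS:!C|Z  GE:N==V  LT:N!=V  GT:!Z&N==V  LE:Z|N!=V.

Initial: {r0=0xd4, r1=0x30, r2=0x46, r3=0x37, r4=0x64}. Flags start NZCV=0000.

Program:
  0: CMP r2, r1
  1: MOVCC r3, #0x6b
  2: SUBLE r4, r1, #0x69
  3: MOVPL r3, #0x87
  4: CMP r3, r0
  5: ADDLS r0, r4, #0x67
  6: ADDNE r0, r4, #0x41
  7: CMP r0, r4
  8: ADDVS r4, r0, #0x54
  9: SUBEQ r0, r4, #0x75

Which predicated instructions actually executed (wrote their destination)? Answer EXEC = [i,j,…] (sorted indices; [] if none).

0: ✓ CMP  NZCV=0010
1: · MOVCC
2: · SUBLE
3: ✓ MOVPL  r3←0x87
4: ✓ CMP  NZCV=1000
5: ✓ ADDLS  r0←0xcb
6: ✓ ADDNE  r0←0xa5
7: ✓ CMP  NZCV=0011
8: ✓ ADDVS  r4←0xf9
9: · SUBEQ

EXEC = [3,5,6,8]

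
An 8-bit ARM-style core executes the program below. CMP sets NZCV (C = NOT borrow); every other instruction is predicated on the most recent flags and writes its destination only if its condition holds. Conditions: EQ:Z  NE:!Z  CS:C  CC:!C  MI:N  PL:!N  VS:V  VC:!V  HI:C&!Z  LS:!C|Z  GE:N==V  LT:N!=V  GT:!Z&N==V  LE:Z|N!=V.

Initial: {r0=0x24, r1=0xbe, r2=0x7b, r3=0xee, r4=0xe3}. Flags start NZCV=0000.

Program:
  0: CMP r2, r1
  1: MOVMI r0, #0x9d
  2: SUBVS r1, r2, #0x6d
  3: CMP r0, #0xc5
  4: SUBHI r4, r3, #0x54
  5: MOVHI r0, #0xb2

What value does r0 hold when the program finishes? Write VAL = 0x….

VAL = 0x9d

0: ✓ CMP  NZCV=1001
1: ✓ MOVMI  r0←0x9d
2: ✓ SUBVS  r1←0x0e
3: ✓ CMP  NZCV=1000
4: · SUBHI
5: · MOVHI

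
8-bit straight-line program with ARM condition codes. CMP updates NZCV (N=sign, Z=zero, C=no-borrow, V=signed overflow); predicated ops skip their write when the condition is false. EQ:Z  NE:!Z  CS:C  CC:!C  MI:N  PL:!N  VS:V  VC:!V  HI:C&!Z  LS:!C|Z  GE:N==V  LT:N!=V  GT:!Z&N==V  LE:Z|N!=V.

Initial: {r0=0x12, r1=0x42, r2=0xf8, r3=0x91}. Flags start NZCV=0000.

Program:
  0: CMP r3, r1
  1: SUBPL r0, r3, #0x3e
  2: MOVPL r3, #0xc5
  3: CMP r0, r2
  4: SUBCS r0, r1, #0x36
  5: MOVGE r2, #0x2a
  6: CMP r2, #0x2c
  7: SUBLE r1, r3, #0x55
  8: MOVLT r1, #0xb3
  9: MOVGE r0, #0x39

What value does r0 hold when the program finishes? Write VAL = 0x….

VAL = 0x53

0: ✓ CMP  NZCV=0011
1: ✓ SUBPL  r0←0x53
2: ✓ MOVPL  r3←0xc5
3: ✓ CMP  NZCV=0000
4: · SUBCS
5: ✓ MOVGE  r2←0x2a
6: ✓ CMP  NZCV=1000
7: ✓ SUBLE  r1←0x70
8: ✓ MOVLT  r1←0xb3
9: · MOVGE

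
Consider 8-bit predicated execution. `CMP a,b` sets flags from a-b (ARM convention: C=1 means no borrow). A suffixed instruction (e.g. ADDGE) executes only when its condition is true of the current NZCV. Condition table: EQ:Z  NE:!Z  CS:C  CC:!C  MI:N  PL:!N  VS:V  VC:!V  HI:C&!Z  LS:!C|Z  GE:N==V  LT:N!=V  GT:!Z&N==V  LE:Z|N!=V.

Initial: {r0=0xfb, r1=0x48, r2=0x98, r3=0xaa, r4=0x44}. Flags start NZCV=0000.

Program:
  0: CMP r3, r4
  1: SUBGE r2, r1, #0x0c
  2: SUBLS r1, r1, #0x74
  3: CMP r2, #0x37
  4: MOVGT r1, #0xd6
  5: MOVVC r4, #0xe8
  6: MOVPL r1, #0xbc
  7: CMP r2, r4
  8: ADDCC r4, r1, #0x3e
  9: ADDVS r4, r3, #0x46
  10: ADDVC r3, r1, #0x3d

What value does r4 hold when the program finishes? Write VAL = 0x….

[0] flags=0011 → (cmp)
[1] flags=0011 GE?F → skip
[2] flags=0011 LS?F → skip
[3] flags=0011 → (cmp)
[4] flags=0011 GT?F → skip
[5] flags=0011 VC?F → skip
[6] flags=0011 PL?T → r1=0xbc
[7] flags=0011 → (cmp)
[8] flags=0011 CC?F → skip
[9] flags=0011 VS?T → r4=0xf0
[10] flags=0011 VC?F → skip

VAL = 0xf0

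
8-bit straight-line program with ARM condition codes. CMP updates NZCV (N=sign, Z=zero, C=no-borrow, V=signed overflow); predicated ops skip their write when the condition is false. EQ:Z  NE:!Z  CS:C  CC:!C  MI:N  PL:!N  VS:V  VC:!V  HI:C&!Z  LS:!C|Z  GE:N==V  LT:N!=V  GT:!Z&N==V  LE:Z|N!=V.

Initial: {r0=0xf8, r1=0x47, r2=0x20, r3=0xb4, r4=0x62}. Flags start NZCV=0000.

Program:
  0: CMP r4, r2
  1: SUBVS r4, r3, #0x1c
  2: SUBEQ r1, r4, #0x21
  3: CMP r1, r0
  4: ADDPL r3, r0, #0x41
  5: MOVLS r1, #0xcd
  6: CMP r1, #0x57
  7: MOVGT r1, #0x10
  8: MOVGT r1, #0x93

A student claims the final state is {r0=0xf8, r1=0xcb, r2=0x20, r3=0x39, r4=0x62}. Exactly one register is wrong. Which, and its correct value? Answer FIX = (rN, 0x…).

FIX = (r1, 0xcd)

0: ✓ CMP  NZCV=0010
1: · SUBVS
2: · SUBEQ
3: ✓ CMP  NZCV=0000
4: ✓ ADDPL  r3←0x39
5: ✓ MOVLS  r1←0xcd
6: ✓ CMP  NZCV=0011
7: · MOVGT
8: · MOVGT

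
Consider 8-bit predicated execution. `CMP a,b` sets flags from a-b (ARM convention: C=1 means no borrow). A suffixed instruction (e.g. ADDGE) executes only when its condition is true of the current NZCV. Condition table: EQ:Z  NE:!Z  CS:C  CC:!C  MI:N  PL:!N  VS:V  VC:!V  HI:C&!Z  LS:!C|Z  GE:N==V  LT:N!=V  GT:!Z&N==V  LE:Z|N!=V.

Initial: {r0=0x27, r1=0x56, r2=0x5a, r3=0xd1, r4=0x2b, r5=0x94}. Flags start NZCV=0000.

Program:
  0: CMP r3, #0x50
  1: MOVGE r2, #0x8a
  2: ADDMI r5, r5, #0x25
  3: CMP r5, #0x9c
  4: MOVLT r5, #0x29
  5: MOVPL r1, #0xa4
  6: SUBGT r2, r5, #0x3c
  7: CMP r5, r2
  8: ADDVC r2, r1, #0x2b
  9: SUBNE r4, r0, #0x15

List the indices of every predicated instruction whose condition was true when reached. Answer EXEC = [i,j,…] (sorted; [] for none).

[0] flags=1010 → (cmp)
[1] flags=1010 GE?F → skip
[2] flags=1010 MI?T → r5=0xb9
[3] flags=0010 → (cmp)
[4] flags=0010 LT?F → skip
[5] flags=0010 PL?T → r1=0xa4
[6] flags=0010 GT?T → r2=0x7d
[7] flags=0011 → (cmp)
[8] flags=0011 VC?F → skip
[9] flags=0011 NE?T → r4=0x12

EXEC = [2,5,6,9]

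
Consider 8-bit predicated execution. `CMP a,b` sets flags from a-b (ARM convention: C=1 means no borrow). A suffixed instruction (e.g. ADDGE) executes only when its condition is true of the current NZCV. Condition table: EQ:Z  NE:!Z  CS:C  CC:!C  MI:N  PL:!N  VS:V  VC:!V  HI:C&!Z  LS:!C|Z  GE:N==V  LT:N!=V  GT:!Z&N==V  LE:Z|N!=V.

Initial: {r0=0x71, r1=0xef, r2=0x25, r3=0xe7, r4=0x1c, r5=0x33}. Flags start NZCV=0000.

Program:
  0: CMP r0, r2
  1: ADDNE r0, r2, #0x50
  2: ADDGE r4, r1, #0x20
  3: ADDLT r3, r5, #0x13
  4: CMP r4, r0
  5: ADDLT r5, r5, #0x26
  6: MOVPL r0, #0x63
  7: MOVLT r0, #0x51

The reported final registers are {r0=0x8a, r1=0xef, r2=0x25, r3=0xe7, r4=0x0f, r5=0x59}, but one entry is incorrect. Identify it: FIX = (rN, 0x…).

[0] flags=0010 → (cmp)
[1] flags=0010 NE?T → r0=0x75
[2] flags=0010 GE?T → r4=0x0f
[3] flags=0010 LT?F → skip
[4] flags=1000 → (cmp)
[5] flags=1000 LT?T → r5=0x59
[6] flags=1000 PL?F → skip
[7] flags=1000 LT?T → r0=0x51

FIX = (r0, 0x51)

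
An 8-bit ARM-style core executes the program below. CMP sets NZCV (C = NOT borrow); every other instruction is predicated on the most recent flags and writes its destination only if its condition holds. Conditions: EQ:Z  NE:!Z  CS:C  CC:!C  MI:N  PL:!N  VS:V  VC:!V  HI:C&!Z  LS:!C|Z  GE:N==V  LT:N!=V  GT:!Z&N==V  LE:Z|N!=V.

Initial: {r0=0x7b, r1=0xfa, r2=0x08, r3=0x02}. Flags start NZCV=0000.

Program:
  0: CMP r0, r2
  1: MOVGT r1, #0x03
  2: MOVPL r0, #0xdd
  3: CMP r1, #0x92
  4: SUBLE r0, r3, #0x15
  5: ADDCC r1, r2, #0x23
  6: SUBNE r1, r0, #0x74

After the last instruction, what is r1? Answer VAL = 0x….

VAL = 0x69

0: ✓ CMP  NZCV=0010
1: ✓ MOVGT  r1←0x03
2: ✓ MOVPL  r0←0xdd
3: ✓ CMP  NZCV=0000
4: · SUBLE
5: ✓ ADDCC  r1←0x2b
6: ✓ SUBNE  r1←0x69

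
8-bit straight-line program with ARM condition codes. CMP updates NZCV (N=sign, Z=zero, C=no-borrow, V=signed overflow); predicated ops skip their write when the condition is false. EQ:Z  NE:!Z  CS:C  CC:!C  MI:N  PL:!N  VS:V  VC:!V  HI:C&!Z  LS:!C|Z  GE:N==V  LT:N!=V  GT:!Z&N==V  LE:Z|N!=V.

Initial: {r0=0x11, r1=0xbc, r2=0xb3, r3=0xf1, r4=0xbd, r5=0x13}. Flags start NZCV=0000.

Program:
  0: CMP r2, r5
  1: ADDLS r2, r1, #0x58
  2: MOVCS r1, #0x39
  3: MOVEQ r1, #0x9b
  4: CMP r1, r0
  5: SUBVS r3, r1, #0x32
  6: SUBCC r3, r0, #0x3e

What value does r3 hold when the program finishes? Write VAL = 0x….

VAL = 0xf1

0: ✓ CMP  NZCV=1010
1: · ADDLS
2: ✓ MOVCS  r1←0x39
3: · MOVEQ
4: ✓ CMP  NZCV=0010
5: · SUBVS
6: · SUBCC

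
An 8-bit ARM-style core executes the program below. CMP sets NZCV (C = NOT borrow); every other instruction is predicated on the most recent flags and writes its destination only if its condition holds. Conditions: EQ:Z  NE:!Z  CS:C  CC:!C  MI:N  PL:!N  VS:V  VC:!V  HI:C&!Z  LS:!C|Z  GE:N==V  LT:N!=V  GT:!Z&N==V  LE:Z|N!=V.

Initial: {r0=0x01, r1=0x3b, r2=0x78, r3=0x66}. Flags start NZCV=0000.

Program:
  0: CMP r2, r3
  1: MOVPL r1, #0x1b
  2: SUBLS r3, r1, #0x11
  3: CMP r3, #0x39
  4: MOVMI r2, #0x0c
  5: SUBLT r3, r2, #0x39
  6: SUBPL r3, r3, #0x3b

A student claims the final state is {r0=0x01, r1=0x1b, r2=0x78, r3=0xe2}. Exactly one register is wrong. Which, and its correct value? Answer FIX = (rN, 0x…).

FIX = (r3, 0x2b)

0: ✓ CMP  NZCV=0010
1: ✓ MOVPL  r1←0x1b
2: · SUBLS
3: ✓ CMP  NZCV=0010
4: · MOVMI
5: · SUBLT
6: ✓ SUBPL  r3←0x2b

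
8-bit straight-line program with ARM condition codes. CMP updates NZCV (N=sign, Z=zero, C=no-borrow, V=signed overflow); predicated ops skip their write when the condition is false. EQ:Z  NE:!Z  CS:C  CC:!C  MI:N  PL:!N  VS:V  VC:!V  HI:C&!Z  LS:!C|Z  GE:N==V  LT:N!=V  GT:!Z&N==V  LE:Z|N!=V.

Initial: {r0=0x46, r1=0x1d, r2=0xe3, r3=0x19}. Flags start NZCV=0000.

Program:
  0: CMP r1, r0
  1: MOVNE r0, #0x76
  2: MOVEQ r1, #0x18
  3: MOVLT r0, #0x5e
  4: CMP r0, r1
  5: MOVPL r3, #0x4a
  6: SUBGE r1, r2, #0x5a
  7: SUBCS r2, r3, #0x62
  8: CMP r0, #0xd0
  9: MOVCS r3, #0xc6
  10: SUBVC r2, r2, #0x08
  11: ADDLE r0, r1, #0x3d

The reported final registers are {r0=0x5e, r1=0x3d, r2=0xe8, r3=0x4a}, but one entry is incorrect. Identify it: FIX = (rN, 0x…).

FIX = (r1, 0x89)

[0] flags=1000 → (cmp)
[1] flags=1000 NE?T → r0=0x76
[2] flags=1000 EQ?F → skip
[3] flags=1000 LT?T → r0=0x5e
[4] flags=0010 → (cmp)
[5] flags=0010 PL?T → r3=0x4a
[6] flags=0010 GE?T → r1=0x89
[7] flags=0010 CS?T → r2=0xe8
[8] flags=1001 → (cmp)
[9] flags=1001 CS?F → skip
[10] flags=1001 VC?F → skip
[11] flags=1001 LE?F → skip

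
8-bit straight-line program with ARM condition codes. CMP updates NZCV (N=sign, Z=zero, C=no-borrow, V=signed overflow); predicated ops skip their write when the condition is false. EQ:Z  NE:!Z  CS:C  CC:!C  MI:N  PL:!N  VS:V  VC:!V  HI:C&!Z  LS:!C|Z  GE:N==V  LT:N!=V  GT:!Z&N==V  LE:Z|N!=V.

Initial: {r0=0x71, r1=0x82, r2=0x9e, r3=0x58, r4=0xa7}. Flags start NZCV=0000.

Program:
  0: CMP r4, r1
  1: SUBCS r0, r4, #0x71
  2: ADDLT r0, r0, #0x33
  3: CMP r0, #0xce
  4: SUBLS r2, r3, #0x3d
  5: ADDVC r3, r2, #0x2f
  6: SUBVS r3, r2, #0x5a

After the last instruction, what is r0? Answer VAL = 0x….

0: ✓ CMP  NZCV=0010
1: ✓ SUBCS  r0←0x36
2: · ADDLT
3: ✓ CMP  NZCV=0000
4: ✓ SUBLS  r2←0x1b
5: ✓ ADDVC  r3←0x4a
6: · SUBVS

VAL = 0x36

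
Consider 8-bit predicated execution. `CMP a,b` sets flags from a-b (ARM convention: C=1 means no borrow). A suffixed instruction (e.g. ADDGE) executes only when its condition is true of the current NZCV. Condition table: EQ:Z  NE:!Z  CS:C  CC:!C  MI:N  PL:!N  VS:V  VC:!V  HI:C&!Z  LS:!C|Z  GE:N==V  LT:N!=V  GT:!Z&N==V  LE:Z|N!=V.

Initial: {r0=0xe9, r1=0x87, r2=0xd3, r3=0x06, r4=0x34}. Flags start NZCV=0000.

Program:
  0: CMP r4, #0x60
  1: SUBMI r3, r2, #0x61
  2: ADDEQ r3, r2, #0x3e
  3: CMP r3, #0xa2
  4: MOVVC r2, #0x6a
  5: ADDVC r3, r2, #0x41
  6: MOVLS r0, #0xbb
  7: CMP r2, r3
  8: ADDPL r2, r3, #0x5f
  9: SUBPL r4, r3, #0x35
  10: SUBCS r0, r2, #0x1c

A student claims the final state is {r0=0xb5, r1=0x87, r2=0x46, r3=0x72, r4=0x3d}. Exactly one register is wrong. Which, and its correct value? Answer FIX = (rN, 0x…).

FIX = (r2, 0xd1)

0: ✓ CMP  NZCV=1000
1: ✓ SUBMI  r3←0x72
2: · ADDEQ
3: ✓ CMP  NZCV=1001
4: · MOVVC
5: · ADDVC
6: ✓ MOVLS  r0←0xbb
7: ✓ CMP  NZCV=0011
8: ✓ ADDPL  r2←0xd1
9: ✓ SUBPL  r4←0x3d
10: ✓ SUBCS  r0←0xb5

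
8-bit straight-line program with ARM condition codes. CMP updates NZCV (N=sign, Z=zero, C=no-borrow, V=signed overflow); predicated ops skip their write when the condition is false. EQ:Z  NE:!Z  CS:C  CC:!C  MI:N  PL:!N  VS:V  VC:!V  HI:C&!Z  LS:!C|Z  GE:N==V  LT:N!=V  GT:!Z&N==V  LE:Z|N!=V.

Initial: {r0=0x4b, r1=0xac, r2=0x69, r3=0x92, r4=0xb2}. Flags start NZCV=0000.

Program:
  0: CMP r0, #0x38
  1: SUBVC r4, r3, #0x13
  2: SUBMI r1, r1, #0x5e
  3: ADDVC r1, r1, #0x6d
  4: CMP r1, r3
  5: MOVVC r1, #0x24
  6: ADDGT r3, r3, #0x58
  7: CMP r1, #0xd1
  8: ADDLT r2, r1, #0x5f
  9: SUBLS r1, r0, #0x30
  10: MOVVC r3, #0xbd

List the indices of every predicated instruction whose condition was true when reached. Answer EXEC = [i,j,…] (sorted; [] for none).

EXEC = [1,3,6,9,10]

[0] flags=0010 → (cmp)
[1] flags=0010 VC?T → r4=0x7f
[2] flags=0010 MI?F → skip
[3] flags=0010 VC?T → r1=0x19
[4] flags=1001 → (cmp)
[5] flags=1001 VC?F → skip
[6] flags=1001 GT?T → r3=0xea
[7] flags=0000 → (cmp)
[8] flags=0000 LT?F → skip
[9] flags=0000 LS?T → r1=0x1b
[10] flags=0000 VC?T → r3=0xbd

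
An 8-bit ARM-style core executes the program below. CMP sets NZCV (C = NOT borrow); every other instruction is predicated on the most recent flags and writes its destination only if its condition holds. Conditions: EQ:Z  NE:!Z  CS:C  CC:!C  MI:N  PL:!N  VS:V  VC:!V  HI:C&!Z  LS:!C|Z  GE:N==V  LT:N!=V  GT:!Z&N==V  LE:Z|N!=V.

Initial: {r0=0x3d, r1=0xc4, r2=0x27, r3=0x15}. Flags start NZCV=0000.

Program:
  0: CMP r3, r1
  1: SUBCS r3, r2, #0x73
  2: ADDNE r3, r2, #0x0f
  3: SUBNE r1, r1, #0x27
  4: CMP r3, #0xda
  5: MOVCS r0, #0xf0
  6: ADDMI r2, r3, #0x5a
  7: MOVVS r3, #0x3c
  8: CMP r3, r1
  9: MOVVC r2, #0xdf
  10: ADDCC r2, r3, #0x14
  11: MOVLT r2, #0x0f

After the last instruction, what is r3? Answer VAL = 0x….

0: ✓ CMP  NZCV=0000
1: · SUBCS
2: ✓ ADDNE  r3←0x36
3: ✓ SUBNE  r1←0x9d
4: ✓ CMP  NZCV=0000
5: · MOVCS
6: · ADDMI
7: · MOVVS
8: ✓ CMP  NZCV=1001
9: · MOVVC
10: ✓ ADDCC  r2←0x4a
11: · MOVLT

VAL = 0x36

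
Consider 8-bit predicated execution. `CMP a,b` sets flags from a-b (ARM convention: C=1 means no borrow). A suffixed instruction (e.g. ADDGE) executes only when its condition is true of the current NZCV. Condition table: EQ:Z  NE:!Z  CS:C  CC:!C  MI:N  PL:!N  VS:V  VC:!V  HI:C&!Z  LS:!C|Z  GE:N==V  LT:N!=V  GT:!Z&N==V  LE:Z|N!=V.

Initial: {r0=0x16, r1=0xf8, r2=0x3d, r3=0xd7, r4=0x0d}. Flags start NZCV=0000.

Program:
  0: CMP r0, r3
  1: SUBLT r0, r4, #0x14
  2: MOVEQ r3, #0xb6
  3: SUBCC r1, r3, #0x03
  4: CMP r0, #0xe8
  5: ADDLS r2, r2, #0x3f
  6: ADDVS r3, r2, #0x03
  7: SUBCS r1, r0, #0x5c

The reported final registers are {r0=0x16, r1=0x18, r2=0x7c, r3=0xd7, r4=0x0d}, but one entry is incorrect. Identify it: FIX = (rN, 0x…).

0: ✓ CMP  NZCV=0000
1: · SUBLT
2: · MOVEQ
3: ✓ SUBCC  r1←0xd4
4: ✓ CMP  NZCV=0000
5: ✓ ADDLS  r2←0x7c
6: · ADDVS
7: · SUBCS

FIX = (r1, 0xd4)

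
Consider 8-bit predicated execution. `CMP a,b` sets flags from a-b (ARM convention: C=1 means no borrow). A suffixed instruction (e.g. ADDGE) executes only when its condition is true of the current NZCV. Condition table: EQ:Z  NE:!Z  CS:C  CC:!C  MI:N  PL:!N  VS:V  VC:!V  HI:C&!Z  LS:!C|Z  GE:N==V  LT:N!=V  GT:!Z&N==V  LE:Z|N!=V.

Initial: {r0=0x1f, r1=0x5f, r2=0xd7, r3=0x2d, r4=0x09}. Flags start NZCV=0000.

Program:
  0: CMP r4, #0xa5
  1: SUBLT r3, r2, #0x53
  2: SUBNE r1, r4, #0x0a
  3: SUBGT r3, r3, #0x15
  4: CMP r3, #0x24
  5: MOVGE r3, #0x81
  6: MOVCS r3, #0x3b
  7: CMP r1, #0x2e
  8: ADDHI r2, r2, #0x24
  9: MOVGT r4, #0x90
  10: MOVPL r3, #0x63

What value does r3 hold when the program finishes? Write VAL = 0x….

[0] flags=0000 → (cmp)
[1] flags=0000 LT?F → skip
[2] flags=0000 NE?T → r1=0xff
[3] flags=0000 GT?T → r3=0x18
[4] flags=1000 → (cmp)
[5] flags=1000 GE?F → skip
[6] flags=1000 CS?F → skip
[7] flags=1010 → (cmp)
[8] flags=1010 HI?T → r2=0xfb
[9] flags=1010 GT?F → skip
[10] flags=1010 PL?F → skip

VAL = 0x18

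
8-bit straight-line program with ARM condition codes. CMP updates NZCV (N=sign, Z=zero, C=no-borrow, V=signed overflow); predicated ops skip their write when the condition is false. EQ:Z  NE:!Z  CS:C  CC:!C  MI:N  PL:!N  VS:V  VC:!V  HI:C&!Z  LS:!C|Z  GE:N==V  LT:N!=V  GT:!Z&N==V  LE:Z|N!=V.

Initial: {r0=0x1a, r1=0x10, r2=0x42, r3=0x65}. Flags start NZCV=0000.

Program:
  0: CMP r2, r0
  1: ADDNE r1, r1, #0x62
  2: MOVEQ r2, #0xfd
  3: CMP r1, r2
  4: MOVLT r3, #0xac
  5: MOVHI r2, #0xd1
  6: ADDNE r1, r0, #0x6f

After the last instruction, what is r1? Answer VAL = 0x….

0: ✓ CMP  NZCV=0010
1: ✓ ADDNE  r1←0x72
2: · MOVEQ
3: ✓ CMP  NZCV=0010
4: · MOVLT
5: ✓ MOVHI  r2←0xd1
6: ✓ ADDNE  r1←0x89

VAL = 0x89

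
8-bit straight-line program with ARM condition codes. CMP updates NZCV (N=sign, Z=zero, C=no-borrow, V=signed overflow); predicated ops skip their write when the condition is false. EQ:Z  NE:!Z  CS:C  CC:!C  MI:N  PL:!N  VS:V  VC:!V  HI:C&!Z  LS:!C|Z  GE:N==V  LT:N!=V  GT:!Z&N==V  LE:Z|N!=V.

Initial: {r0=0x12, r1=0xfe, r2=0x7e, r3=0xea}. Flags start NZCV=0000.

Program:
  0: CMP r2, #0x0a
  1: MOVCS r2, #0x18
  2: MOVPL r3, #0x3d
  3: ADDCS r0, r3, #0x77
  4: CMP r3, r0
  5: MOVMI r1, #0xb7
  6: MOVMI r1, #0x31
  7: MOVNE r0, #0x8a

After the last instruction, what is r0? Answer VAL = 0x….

VAL = 0x8a

0: ✓ CMP  NZCV=0010
1: ✓ MOVCS  r2←0x18
2: ✓ MOVPL  r3←0x3d
3: ✓ ADDCS  r0←0xb4
4: ✓ CMP  NZCV=1001
5: ✓ MOVMI  r1←0xb7
6: ✓ MOVMI  r1←0x31
7: ✓ MOVNE  r0←0x8a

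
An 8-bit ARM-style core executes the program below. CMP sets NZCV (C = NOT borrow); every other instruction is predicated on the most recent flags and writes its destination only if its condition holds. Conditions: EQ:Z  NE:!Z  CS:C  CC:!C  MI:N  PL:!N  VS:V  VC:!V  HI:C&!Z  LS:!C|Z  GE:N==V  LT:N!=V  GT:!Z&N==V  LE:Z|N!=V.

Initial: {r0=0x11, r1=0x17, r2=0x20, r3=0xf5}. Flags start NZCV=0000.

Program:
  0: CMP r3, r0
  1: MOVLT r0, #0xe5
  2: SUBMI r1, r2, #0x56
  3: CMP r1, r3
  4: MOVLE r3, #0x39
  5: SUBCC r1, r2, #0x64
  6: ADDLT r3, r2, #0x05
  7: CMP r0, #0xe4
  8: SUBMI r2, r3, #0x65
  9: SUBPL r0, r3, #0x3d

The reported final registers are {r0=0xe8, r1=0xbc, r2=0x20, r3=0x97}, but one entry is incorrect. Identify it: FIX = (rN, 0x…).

[0] flags=1010 → (cmp)
[1] flags=1010 LT?T → r0=0xe5
[2] flags=1010 MI?T → r1=0xca
[3] flags=1000 → (cmp)
[4] flags=1000 LE?T → r3=0x39
[5] flags=1000 CC?T → r1=0xbc
[6] flags=1000 LT?T → r3=0x25
[7] flags=0010 → (cmp)
[8] flags=0010 MI?F → skip
[9] flags=0010 PL?T → r0=0xe8

FIX = (r3, 0x25)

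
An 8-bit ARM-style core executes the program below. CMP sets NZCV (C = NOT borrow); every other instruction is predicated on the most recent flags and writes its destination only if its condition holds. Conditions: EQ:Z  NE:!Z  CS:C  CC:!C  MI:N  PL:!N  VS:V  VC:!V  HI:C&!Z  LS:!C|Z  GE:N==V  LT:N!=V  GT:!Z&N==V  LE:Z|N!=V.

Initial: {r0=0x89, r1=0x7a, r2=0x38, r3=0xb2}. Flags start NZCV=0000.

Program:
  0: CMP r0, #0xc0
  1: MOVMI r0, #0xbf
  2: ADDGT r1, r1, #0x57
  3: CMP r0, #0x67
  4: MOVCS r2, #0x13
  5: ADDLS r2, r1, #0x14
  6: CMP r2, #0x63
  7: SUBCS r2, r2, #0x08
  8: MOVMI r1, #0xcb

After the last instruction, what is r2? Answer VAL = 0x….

[0] flags=1000 → (cmp)
[1] flags=1000 MI?T → r0=0xbf
[2] flags=1000 GT?F → skip
[3] flags=0011 → (cmp)
[4] flags=0011 CS?T → r2=0x13
[5] flags=0011 LS?F → skip
[6] flags=1000 → (cmp)
[7] flags=1000 CS?F → skip
[8] flags=1000 MI?T → r1=0xcb

VAL = 0x13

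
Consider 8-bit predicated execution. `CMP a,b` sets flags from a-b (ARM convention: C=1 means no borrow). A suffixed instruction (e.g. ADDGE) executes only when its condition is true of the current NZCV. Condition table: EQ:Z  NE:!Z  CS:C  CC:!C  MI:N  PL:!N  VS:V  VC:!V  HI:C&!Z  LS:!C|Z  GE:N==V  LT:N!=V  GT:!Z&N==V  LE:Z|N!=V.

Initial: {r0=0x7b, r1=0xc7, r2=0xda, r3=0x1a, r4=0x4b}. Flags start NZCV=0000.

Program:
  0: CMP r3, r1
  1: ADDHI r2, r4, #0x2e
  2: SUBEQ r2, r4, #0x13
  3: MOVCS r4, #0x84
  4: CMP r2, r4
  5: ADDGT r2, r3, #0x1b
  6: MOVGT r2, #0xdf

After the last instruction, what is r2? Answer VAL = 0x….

[0] flags=0000 → (cmp)
[1] flags=0000 HI?F → skip
[2] flags=0000 EQ?F → skip
[3] flags=0000 CS?F → skip
[4] flags=1010 → (cmp)
[5] flags=1010 GT?F → skip
[6] flags=1010 GT?F → skip

VAL = 0xda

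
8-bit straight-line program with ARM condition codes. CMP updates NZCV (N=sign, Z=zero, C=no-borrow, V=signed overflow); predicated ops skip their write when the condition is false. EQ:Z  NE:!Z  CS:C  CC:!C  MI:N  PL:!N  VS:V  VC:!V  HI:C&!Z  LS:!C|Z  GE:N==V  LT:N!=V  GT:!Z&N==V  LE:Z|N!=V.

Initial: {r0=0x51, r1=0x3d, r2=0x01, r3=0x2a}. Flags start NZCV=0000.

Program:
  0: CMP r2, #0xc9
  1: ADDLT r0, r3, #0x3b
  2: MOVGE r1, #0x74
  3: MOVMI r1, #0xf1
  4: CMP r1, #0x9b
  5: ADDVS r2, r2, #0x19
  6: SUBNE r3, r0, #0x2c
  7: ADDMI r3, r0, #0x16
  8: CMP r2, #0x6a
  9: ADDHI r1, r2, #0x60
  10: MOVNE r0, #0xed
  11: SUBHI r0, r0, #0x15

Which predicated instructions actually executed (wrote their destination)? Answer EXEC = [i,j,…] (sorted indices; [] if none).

0: ✓ CMP  NZCV=0000
1: · ADDLT
2: ✓ MOVGE  r1←0x74
3: · MOVMI
4: ✓ CMP  NZCV=1001
5: ✓ ADDVS  r2←0x1a
6: ✓ SUBNE  r3←0x25
7: ✓ ADDMI  r3←0x67
8: ✓ CMP  NZCV=1000
9: · ADDHI
10: ✓ MOVNE  r0←0xed
11: · SUBHI

EXEC = [2,5,6,7,10]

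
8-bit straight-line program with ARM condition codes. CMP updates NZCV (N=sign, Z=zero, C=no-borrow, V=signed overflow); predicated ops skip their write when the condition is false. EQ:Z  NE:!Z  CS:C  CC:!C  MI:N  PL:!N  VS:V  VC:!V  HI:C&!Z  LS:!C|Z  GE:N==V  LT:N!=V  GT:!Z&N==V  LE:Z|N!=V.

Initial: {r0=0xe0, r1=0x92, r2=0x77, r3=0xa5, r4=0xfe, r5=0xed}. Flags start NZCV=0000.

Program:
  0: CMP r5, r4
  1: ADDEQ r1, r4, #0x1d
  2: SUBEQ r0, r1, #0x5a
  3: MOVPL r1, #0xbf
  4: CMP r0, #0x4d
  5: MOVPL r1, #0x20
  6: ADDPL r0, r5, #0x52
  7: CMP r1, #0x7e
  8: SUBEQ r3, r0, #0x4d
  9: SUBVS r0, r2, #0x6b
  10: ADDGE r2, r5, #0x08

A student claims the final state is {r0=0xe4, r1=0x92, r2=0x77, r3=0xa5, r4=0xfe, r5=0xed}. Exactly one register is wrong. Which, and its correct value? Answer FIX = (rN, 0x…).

FIX = (r0, 0x0c)

[0] flags=1000 → (cmp)
[1] flags=1000 EQ?F → skip
[2] flags=1000 EQ?F → skip
[3] flags=1000 PL?F → skip
[4] flags=1010 → (cmp)
[5] flags=1010 PL?F → skip
[6] flags=1010 PL?F → skip
[7] flags=0011 → (cmp)
[8] flags=0011 EQ?F → skip
[9] flags=0011 VS?T → r0=0x0c
[10] flags=0011 GE?F → skip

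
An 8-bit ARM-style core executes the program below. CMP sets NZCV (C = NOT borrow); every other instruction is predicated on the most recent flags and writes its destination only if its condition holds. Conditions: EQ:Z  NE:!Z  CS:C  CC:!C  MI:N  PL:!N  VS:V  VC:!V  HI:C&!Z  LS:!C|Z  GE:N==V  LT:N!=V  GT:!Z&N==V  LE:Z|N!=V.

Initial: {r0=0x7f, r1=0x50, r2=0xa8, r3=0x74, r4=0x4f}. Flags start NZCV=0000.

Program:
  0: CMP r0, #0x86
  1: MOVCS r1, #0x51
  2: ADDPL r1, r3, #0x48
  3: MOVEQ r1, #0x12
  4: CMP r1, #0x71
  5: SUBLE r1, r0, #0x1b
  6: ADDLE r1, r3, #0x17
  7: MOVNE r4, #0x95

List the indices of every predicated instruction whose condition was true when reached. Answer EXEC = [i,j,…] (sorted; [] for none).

[0] flags=1001 → (cmp)
[1] flags=1001 CS?F → skip
[2] flags=1001 PL?F → skip
[3] flags=1001 EQ?F → skip
[4] flags=1000 → (cmp)
[5] flags=1000 LE?T → r1=0x64
[6] flags=1000 LE?T → r1=0x8b
[7] flags=1000 NE?T → r4=0x95

EXEC = [5,6,7]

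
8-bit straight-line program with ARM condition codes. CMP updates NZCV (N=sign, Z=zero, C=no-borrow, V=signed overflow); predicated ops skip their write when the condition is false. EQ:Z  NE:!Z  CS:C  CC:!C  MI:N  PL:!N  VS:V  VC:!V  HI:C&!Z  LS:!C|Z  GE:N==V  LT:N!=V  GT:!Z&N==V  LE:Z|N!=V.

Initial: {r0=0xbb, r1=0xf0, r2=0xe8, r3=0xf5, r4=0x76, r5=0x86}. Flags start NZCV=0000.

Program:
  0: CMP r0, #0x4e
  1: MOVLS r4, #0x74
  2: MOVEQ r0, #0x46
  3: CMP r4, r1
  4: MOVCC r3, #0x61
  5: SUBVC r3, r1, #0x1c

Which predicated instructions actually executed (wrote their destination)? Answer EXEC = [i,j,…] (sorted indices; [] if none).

EXEC = [4]

[0] flags=0011 → (cmp)
[1] flags=0011 LS?F → skip
[2] flags=0011 EQ?F → skip
[3] flags=1001 → (cmp)
[4] flags=1001 CC?T → r3=0x61
[5] flags=1001 VC?F → skip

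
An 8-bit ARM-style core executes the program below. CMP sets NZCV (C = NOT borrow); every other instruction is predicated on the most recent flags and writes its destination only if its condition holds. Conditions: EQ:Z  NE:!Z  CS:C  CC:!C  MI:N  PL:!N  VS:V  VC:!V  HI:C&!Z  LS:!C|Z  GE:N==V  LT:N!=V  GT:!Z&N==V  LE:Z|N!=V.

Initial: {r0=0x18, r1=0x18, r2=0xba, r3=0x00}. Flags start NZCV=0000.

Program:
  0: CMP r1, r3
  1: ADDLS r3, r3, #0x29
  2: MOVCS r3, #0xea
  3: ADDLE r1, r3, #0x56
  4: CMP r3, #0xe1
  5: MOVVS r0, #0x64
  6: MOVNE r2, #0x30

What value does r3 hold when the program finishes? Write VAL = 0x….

[0] flags=0010 → (cmp)
[1] flags=0010 LS?F → skip
[2] flags=0010 CS?T → r3=0xea
[3] flags=0010 LE?F → skip
[4] flags=0010 → (cmp)
[5] flags=0010 VS?F → skip
[6] flags=0010 NE?T → r2=0x30

VAL = 0xea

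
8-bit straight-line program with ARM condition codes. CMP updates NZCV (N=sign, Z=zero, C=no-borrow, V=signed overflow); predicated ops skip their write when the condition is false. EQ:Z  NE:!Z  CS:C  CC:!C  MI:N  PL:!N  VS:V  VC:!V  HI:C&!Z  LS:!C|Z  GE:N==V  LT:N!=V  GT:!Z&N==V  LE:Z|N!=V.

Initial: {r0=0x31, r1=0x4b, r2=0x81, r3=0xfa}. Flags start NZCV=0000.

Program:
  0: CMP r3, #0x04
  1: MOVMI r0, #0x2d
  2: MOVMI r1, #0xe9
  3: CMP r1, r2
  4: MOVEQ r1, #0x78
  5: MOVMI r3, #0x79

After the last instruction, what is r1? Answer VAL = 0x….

VAL = 0xe9

0: ✓ CMP  NZCV=1010
1: ✓ MOVMI  r0←0x2d
2: ✓ MOVMI  r1←0xe9
3: ✓ CMP  NZCV=0010
4: · MOVEQ
5: · MOVMI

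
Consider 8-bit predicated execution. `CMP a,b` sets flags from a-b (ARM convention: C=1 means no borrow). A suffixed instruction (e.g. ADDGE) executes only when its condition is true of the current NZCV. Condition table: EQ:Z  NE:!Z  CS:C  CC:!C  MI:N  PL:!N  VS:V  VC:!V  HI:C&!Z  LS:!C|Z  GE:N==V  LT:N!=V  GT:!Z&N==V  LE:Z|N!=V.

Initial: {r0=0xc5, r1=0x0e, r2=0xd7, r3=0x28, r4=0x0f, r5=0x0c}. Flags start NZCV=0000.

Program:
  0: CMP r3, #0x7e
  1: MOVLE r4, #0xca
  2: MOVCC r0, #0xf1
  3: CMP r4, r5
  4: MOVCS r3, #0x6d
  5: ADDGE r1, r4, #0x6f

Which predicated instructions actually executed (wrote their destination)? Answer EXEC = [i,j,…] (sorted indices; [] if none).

[0] flags=1000 → (cmp)
[1] flags=1000 LE?T → r4=0xca
[2] flags=1000 CC?T → r0=0xf1
[3] flags=1010 → (cmp)
[4] flags=1010 CS?T → r3=0x6d
[5] flags=1010 GE?F → skip

EXEC = [1,2,4]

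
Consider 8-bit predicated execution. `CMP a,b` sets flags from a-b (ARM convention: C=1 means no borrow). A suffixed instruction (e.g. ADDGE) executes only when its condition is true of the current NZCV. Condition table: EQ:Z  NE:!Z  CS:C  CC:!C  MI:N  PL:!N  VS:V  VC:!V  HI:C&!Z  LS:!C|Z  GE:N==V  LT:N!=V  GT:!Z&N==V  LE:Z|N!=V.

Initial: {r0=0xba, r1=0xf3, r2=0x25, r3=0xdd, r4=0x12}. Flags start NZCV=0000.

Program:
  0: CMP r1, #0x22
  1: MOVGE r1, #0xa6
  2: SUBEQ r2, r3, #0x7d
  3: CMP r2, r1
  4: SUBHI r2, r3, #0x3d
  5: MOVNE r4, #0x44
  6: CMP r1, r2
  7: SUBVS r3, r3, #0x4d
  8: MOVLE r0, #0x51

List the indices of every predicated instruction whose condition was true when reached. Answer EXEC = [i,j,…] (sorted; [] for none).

0: ✓ CMP  NZCV=1010
1: · MOVGE
2: · SUBEQ
3: ✓ CMP  NZCV=0000
4: · SUBHI
5: ✓ MOVNE  r4←0x44
6: ✓ CMP  NZCV=1010
7: · SUBVS
8: ✓ MOVLE  r0←0x51

EXEC = [5,8]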